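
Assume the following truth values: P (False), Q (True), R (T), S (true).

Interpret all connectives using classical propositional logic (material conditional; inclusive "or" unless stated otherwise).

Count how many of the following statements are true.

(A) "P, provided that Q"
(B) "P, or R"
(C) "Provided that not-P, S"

(A): This is Q -> P.

Q -> P = T -> F = F
Hence (A) is false.

(B): Formalization: P | R

P | R = F | T = T
Thus (B) is true.

(C): This is ~P -> S.

~P = ~F = T
~P -> S = T -> T = T
Thus (C) is true.

2 of the 3 statements are true ((B), (C)).

2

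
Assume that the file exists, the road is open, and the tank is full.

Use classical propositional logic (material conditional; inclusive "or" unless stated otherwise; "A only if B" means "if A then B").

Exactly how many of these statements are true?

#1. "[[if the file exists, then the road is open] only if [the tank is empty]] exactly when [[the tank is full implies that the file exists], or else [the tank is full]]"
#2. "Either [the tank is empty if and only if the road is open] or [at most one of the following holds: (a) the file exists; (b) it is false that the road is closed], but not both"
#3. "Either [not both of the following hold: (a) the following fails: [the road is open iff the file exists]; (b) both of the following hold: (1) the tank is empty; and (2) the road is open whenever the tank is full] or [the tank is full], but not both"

0

Let P = "the file exists" (True), Q = "the road is closed" (False), R = "the tank is full" (True).

#1: Formalization: ((P -> not Q) -> not R) iff ((R -> P) or R)

not Q = not False = True
P -> not Q = True -> True = True
not R = not True = False
(P -> not Q) -> not R = True -> False = False
R -> P = True -> True = True
(R -> P) or R = True or True = True
((P -> not Q) -> not R) iff ((R -> P) or R) = False iff True = False
Thus #1 is false.

#2: This is (not R iff not Q) xor (P nand not Q).

not R = not True = False
not Q = not False = True
not R iff not Q = False iff True = False
not Q = not False = True
P nand not Q = True nand True = False
(not R iff not Q) xor (P nand not Q) = False xor False = False
Hence #2 is false.

#3: Formalization: (not (not Q iff P) nand (not R and (R -> not Q))) xor R

not Q = not False = True
not Q iff P = True iff True = True
not (not Q iff P) = not True = False
not R = not True = False
not Q = not False = True
R -> not Q = True -> True = True
not R and (R -> not Q) = False and True = False
not (not Q iff P) nand (not R and (R -> not Q)) = False nand False = True
(not (not Q iff P) nand (not R and (R -> not Q))) xor R = True xor True = False
Thus #3 is false.

True statements: 0 (none).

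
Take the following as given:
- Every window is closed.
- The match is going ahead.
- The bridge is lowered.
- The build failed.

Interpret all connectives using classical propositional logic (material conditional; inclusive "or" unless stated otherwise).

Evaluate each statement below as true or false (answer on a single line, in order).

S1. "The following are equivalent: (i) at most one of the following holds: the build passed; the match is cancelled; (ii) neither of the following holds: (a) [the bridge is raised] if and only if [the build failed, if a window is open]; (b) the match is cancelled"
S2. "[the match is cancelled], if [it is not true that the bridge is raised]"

S1 T / S2 F

Let S = "the build passed" (F), Q = "the match is cancelled" (F), R = "the bridge is raised" (F), P = "a window is open" (F).

S1: In symbols: (S ↑ Q) ↔ ((R ↔ (P → ¬S)) ↓ Q)

S ↑ Q = F ↑ F = T
¬S = ¬F = T
P → ¬S = F → T = T
R ↔ (P → ¬S) = F ↔ T = F
(R ↔ (P → ¬S)) ↓ Q = F ↓ F = T
(S ↑ Q) ↔ ((R ↔ (P → ¬S)) ↓ Q) = T ↔ T = T
Thus S1 is true.

S2: Parsed as ¬R → Q

¬R = ¬F = T
¬R → Q = T → F = F
Hence S2 is false.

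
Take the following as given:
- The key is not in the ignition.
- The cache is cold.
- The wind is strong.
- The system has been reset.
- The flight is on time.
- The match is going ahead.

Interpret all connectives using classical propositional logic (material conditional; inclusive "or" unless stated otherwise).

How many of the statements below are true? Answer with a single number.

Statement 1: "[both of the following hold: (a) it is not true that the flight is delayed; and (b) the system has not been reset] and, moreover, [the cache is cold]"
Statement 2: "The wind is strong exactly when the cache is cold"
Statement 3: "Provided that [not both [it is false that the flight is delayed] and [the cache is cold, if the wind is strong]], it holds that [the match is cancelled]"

Let U = "the flight is delayed" (F), S = "the system has been reset" (T), Q = "the cache is warm" (F), R = "the wind is strong" (T), V = "the match is cancelled" (F).

Statement 1: Formalization: (~U & ~S) & ~Q

~U = ~F = T
~S = ~T = F
~U & ~S = T & F = F
~Q = ~F = T
(~U & ~S) & ~Q = F & T = F
Thus Statement 1 is false.

Statement 2: Parsed as R <-> ~Q

~Q = ~F = T
R <-> ~Q = T <-> T = T
So Statement 2 is true.

Statement 3: Formalization: (~U nand (R -> ~Q)) -> V

~U = ~F = T
~Q = ~F = T
R -> ~Q = T -> T = T
~U nand (R -> ~Q) = T nand T = F
(~U nand (R -> ~Q)) -> V = F -> F = T
Hence Statement 3 is true.

Count: 2.

2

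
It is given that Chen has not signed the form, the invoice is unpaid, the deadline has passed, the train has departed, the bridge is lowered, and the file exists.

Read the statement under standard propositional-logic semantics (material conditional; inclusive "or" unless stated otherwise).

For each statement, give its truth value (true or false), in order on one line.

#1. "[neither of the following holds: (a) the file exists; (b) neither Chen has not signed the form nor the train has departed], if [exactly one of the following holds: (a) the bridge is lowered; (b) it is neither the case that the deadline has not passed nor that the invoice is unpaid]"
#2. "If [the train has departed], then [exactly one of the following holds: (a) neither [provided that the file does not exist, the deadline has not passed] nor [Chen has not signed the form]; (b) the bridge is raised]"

#1 False, #2 False

Let U = "the bridge is raised" (F), R = "the deadline has passed" (T), Q = "the invoice is paid" (F), V = "the file exists" (T), P = "Chen has signed the form" (F), S = "the train has departed" (T).

#1: Parsed as (~U xor (~R nor ~Q)) -> (V nor (~P nor S))

~U = ~F = T
~R = ~T = F
~Q = ~F = T
~R nor ~Q = F nor T = F
~U xor (~R nor ~Q) = T xor F = T
~P = ~F = T
~P nor S = T nor T = F
V nor (~P nor S) = T nor F = F
(~U xor (~R nor ~Q)) -> (V nor (~P nor S)) = T -> F = F
Hence #1 is false.

#2: Parsed as S -> (((~V -> ~R) nor ~P) xor U)

~V = ~T = F
~R = ~T = F
~V -> ~R = F -> F = T
~P = ~F = T
(~V -> ~R) nor ~P = T nor T = F
((~V -> ~R) nor ~P) xor U = F xor F = F
S -> (((~V -> ~R) nor ~P) xor U) = T -> F = F
Hence #2 is false.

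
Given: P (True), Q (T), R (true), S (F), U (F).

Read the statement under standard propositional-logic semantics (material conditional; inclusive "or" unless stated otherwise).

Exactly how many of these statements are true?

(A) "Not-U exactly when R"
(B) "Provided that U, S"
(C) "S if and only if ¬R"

3

(A): In symbols: ~U <-> R

~U = ~F = T
~U <-> R = T <-> T = T
So (A) is true.

(B): This is U -> S.

U -> S = F -> F = T
Hence (B) is true.

(C): Formalization: S <-> ~R

~R = ~T = F
S <-> ~R = F <-> F = T
Thus (C) is true.

True statements: 3 ((A), (B), (C)).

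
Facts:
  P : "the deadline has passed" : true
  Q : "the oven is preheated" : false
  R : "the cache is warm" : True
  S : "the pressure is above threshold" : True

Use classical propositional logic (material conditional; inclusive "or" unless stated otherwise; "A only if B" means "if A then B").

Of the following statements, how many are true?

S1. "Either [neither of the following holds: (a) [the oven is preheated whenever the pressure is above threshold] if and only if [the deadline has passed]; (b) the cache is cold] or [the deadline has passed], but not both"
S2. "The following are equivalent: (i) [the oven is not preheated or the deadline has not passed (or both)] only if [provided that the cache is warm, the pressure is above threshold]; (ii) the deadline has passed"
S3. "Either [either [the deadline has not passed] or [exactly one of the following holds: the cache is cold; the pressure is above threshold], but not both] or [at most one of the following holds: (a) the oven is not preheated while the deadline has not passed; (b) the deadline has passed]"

S1: Parsed as (((S -> Q) iff P) nor not R) xor P

S -> Q = True -> False = False
(S -> Q) iff P = False iff True = False
not R = not True = False
((S -> Q) iff P) nor not R = False nor False = True
(((S -> Q) iff P) nor not R) xor P = True xor True = False
So S1 is false.

S2: This is ((not Q or not P) -> (R -> S)) iff P.

not Q = not False = True
not P = not True = False
not Q or not P = True or False = True
R -> S = True -> True = True
(not Q or not P) -> (R -> S) = True -> True = True
((not Q or not P) -> (R -> S)) iff P = True iff True = True
Thus S2 is true.

S3: This is (not P xor (not R xor S)) or ((not Q and not P) nand P).

not P = not True = False
not R = not True = False
not R xor S = False xor True = True
not P xor (not R xor S) = False xor True = True
not Q = not False = True
not P = not True = False
not Q and not P = True and False = False
(not Q and not P) nand P = False nand True = True
(not P xor (not R xor S)) or ((not Q and not P) nand P) = True or True = True
Hence S3 is true.

Count: 2.

2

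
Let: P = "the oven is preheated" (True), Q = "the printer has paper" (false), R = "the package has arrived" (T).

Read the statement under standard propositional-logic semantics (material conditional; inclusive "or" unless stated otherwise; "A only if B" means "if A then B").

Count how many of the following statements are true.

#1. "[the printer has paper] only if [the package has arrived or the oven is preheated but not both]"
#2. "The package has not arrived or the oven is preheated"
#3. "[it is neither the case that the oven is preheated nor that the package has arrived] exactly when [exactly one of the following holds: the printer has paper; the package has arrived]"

#1: Parsed as Q → (R ⊕ P)

R ⊕ P = T ⊕ T = F
Q → (R ⊕ P) = F → F = T
So #1 is true.

#2: Formalization: ¬R ∨ P

¬R = ¬T = F
¬R ∨ P = F ∨ T = T
Hence #2 is true.

#3: Parsed as (P ↓ R) ↔ (Q ⊕ R)

P ↓ R = T ↓ T = F
Q ⊕ R = F ⊕ T = T
(P ↓ R) ↔ (Q ⊕ R) = F ↔ T = F
Hence #3 is false.

2 of the 3 statements are true (#1, #2).

2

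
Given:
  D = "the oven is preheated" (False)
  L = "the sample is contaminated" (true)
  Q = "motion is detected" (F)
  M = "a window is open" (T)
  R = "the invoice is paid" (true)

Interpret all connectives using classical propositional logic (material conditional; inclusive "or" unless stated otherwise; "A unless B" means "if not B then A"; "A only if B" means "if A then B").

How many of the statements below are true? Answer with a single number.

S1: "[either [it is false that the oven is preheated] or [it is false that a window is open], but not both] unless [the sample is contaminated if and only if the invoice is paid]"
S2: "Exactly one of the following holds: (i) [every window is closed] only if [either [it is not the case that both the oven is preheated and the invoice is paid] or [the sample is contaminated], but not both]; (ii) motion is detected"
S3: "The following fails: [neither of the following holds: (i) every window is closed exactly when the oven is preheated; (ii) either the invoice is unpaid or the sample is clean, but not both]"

S1: Parsed as (¬D ⊕ ¬M) ∨ (L ↔ R)

¬D = ¬F = T
¬M = ¬T = F
¬D ⊕ ¬M = T ⊕ F = T
L ↔ R = T ↔ T = T
(¬D ⊕ ¬M) ∨ (L ↔ R) = T ∨ T = T
So S1 is true.

S2: Parsed as (¬M → ((D ↑ R) ⊕ L)) ⊕ Q

¬M = ¬T = F
D ↑ R = F ↑ T = T
(D ↑ R) ⊕ L = T ⊕ T = F
¬M → ((D ↑ R) ⊕ L) = F → F = T
(¬M → ((D ↑ R) ⊕ L)) ⊕ Q = T ⊕ F = T
So S2 is true.

S3: In symbols: ¬((¬M ↔ D) ↓ (¬R ⊕ ¬L))

¬M = ¬T = F
¬M ↔ D = F ↔ F = T
¬R = ¬T = F
¬L = ¬T = F
¬R ⊕ ¬L = F ⊕ F = F
(¬M ↔ D) ↓ (¬R ⊕ ¬L) = T ↓ F = F
¬((¬M ↔ D) ↓ (¬R ⊕ ¬L)) = ¬F = T
Hence S3 is true.

Count: 3.

3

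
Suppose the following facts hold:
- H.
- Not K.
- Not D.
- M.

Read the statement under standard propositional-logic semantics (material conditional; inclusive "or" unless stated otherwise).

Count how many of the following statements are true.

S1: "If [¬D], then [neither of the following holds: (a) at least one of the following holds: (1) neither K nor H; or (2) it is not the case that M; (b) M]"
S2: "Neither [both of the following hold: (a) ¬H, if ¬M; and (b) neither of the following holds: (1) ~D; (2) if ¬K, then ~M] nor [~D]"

0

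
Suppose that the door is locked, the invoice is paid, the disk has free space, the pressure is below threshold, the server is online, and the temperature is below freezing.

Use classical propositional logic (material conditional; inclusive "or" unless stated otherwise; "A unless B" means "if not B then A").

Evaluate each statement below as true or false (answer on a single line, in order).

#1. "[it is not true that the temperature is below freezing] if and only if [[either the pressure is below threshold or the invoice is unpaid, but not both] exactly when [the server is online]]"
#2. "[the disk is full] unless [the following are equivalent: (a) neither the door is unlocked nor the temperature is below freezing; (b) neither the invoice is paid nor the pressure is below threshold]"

#1 F; #2 T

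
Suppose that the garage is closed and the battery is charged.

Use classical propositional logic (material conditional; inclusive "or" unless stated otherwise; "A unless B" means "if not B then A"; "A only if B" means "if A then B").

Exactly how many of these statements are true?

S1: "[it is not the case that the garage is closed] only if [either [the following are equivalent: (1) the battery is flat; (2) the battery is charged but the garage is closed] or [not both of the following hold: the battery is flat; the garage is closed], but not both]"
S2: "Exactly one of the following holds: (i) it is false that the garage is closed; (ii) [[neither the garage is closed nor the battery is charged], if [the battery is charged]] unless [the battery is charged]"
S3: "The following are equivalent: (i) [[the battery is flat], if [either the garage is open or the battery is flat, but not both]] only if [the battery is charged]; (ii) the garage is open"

2

Let U = "the garage is closed" (True), P = "the battery is charged" (True).

S1: Parsed as not U -> ((not P iff (P and U)) xor (not P nand U))

not U = not True = False
not P = not True = False
P and U = True and True = True
not P iff (P and U) = False iff True = False
not P = not True = False
not P nand U = False nand True = True
(not P iff (P and U)) xor (not P nand U) = False xor True = True
not U -> ((not P iff (P and U)) xor (not P nand U)) = False -> True = True
Hence S1 is true.

S2: Formalization: not U xor ((P -> (U nor P)) or P)

not U = not True = False
U nor P = True nor True = False
P -> (U nor P) = True -> False = False
(P -> (U nor P)) or P = False or True = True
not U xor ((P -> (U nor P)) or P) = False xor True = True
Hence S2 is true.

S3: Formalization: (((not U xor not P) -> not P) -> P) iff not U

not U = not True = False
not P = not True = False
not U xor not P = False xor False = False
not P = not True = False
(not U xor not P) -> not P = False -> False = True
((not U xor not P) -> not P) -> P = True -> True = True
not U = not True = False
(((not U xor not P) -> not P) -> P) iff not U = True iff False = False
Thus S3 is false.

Count: 2.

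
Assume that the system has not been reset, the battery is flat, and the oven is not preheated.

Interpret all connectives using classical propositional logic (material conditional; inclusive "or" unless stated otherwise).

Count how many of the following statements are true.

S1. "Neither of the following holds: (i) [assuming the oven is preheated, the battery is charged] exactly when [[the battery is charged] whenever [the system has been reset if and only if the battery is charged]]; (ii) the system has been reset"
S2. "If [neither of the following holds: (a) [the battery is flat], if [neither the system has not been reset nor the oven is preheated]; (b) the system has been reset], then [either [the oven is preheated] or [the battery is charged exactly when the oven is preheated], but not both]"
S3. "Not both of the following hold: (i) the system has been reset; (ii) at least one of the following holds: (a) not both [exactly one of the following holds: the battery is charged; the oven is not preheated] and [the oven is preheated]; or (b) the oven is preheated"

3

Let R = "the oven is preheated" (F), Q = "the battery is charged" (F), P = "the system has been reset" (F).

S1: Parsed as ((R -> Q) <-> ((P <-> Q) -> Q)) nor P

R -> Q = F -> F = T
P <-> Q = F <-> F = T
(P <-> Q) -> Q = T -> F = F
(R -> Q) <-> ((P <-> Q) -> Q) = T <-> F = F
((R -> Q) <-> ((P <-> Q) -> Q)) nor P = F nor F = T
Thus S1 is true.

S2: This is (((~P nor R) -> ~Q) nor P) -> (R xor (Q <-> R)).

~P = ~F = T
~P nor R = T nor F = F
~Q = ~F = T
(~P nor R) -> ~Q = F -> T = T
((~P nor R) -> ~Q) nor P = T nor F = F
Q <-> R = F <-> F = T
R xor (Q <-> R) = F xor T = T
(((~P nor R) -> ~Q) nor P) -> (R xor (Q <-> R)) = F -> T = T
Hence S2 is true.

S3: Formalization: P nand (((Q xor ~R) nand R) | R)

~R = ~F = T
Q xor ~R = F xor T = T
(Q xor ~R) nand R = T nand F = T
((Q xor ~R) nand R) | R = T | F = T
P nand (((Q xor ~R) nand R) | R) = F nand T = T
So S3 is true.

Count: 3.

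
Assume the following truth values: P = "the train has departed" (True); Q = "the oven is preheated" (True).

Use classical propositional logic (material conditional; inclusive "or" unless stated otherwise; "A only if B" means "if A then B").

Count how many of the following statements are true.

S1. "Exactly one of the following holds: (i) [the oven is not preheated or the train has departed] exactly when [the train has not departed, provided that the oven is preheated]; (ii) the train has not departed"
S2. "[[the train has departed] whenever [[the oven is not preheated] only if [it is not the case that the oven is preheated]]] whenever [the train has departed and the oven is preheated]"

1

S1: Formalization: ((~Q | P) <-> (Q -> ~P)) xor ~P

~Q = ~T = F
~Q | P = F | T = T
~P = ~T = F
Q -> ~P = T -> F = F
(~Q | P) <-> (Q -> ~P) = T <-> F = F
~P = ~T = F
((~Q | P) <-> (Q -> ~P)) xor ~P = F xor F = F
Hence S1 is false.

S2: Formalization: (P & Q) -> ((~Q -> ~Q) -> P)

P & Q = T & T = T
~Q = ~T = F
~Q = ~T = F
~Q -> ~Q = F -> F = T
(~Q -> ~Q) -> P = T -> T = T
(P & Q) -> ((~Q -> ~Q) -> P) = T -> T = T
Thus S2 is true.

Count: 1.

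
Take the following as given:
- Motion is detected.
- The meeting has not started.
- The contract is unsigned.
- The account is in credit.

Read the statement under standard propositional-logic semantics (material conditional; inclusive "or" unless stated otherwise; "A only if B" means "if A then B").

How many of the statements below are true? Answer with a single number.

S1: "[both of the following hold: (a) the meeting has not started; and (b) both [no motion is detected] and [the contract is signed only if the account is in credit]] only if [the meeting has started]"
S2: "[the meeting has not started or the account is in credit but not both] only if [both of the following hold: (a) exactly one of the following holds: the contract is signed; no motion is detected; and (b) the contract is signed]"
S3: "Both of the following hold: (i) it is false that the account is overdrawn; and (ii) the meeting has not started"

Let Q = "the meeting has started" (False), P = "motion is detected" (True), R = "the contract is signed" (False), S = "the account is overdrawn" (False).

S1: In symbols: (not Q and (not P and (R -> not S))) -> Q

not Q = not False = True
not P = not True = False
not S = not False = True
R -> not S = False -> True = True
not P and (R -> not S) = False and True = False
not Q and (not P and (R -> not S)) = True and False = False
(not Q and (not P and (R -> not S))) -> Q = False -> False = True
So S1 is true.

S2: Parsed as (not Q xor not S) -> ((R xor not P) and R)

not Q = not False = True
not S = not False = True
not Q xor not S = True xor True = False
not P = not True = False
R xor not P = False xor False = False
(R xor not P) and R = False and False = False
(not Q xor not S) -> ((R xor not P) and R) = False -> False = True
Hence S2 is true.

S3: In symbols: not S and not Q

not S = not False = True
not Q = not False = True
not S and not Q = True and True = True
Hence S3 is true.

Count: 3.

3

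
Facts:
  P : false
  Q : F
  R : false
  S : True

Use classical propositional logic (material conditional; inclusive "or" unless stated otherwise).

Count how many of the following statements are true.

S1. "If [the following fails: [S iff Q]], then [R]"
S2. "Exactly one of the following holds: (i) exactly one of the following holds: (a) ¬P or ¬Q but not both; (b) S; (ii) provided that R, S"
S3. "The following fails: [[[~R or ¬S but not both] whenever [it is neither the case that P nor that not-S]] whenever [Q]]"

0

S1: This is not (S iff Q) -> R.

S iff Q = True iff False = False
not (S iff Q) = not False = True
not (S iff Q) -> R = True -> False = False
So S1 is false.

S2: Formalization: ((not P xor not Q) xor S) xor (R -> S)

not P = not False = True
not Q = not False = True
not P xor not Q = True xor True = False
(not P xor not Q) xor S = False xor True = True
R -> S = False -> True = True
((not P xor not Q) xor S) xor (R -> S) = True xor True = False
Thus S2 is false.

S3: Formalization: not (Q -> ((P nor not S) -> (not R xor not S)))

not S = not True = False
P nor not S = False nor False = True
not R = not False = True
not S = not True = False
not R xor not S = True xor False = True
(P nor not S) -> (not R xor not S) = True -> True = True
Q -> ((P nor not S) -> (not R xor not S)) = False -> True = True
not (Q -> ((P nor not S) -> (not R xor not S))) = not True = False
Thus S3 is false.

0 of the 3 statements are true (none).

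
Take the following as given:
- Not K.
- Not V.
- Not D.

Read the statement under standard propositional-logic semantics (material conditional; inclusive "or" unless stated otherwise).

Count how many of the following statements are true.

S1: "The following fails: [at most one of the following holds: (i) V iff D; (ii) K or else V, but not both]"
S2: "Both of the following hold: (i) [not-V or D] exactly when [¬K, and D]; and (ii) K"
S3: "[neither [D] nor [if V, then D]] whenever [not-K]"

0

S1: In symbols: ~((V <-> D) nand (K xor V))

V <-> D = F <-> F = T
K xor V = F xor F = F
(V <-> D) nand (K xor V) = T nand F = T
~((V <-> D) nand (K xor V)) = ~T = F
Hence S1 is false.

S2: Formalization: ((~V | D) <-> (~K & D)) & K

~V = ~F = T
~V | D = T | F = T
~K = ~F = T
~K & D = T & F = F
(~V | D) <-> (~K & D) = T <-> F = F
((~V | D) <-> (~K & D)) & K = F & F = F
So S2 is false.

S3: Parsed as ~K -> (D nor (V -> D))

~K = ~F = T
V -> D = F -> F = T
D nor (V -> D) = F nor T = F
~K -> (D nor (V -> D)) = T -> F = F
Thus S3 is false.

Count: 0.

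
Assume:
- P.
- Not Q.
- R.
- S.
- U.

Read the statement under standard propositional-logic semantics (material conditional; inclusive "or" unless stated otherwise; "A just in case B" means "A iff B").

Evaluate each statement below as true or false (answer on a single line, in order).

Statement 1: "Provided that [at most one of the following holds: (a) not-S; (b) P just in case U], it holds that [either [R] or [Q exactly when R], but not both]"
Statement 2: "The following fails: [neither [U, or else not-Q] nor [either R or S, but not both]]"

Statement 1: Formalization: (~S nand (P <-> U)) -> (R xor (Q <-> R))

~S = ~T = F
P <-> U = T <-> T = T
~S nand (P <-> U) = F nand T = T
Q <-> R = F <-> T = F
R xor (Q <-> R) = T xor F = T
(~S nand (P <-> U)) -> (R xor (Q <-> R)) = T -> T = T
Thus Statement 1 is true.

Statement 2: Parsed as ~((U | ~Q) nor (R xor S))

~Q = ~F = T
U | ~Q = T | T = T
R xor S = T xor T = F
(U | ~Q) nor (R xor S) = T nor F = F
~((U | ~Q) nor (R xor S)) = ~F = T
Thus Statement 2 is true.

Statement 1 true; Statement 2 true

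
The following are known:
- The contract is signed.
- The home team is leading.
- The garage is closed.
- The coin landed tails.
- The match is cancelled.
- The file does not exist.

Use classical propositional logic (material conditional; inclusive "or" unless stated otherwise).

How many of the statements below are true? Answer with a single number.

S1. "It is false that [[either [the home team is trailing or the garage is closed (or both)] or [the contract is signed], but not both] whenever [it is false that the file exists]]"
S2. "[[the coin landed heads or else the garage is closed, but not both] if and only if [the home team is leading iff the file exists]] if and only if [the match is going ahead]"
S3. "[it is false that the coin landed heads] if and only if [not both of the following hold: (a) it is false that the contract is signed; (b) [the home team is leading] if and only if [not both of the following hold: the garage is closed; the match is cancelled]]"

3

Let Q = "the file exists" (F), K = "the home team is leading" (T), H = "the garage is closed" (T), R = "the contract is signed" (T), M = "the coin landed heads" (F), S = "the match is cancelled" (T).

S1: This is ~(~Q -> ((~K | H) xor R)).

~Q = ~F = T
~K = ~T = F
~K | H = F | T = T
(~K | H) xor R = T xor T = F
~Q -> ((~K | H) xor R) = T -> F = F
~(~Q -> ((~K | H) xor R)) = ~F = T
Thus S1 is true.

S2: Formalization: ((M xor H) <-> (K <-> Q)) <-> ~S

M xor H = F xor T = T
K <-> Q = T <-> F = F
(M xor H) <-> (K <-> Q) = T <-> F = F
~S = ~T = F
((M xor H) <-> (K <-> Q)) <-> ~S = F <-> F = T
So S2 is true.

S3: Parsed as ~M <-> (~R nand (K <-> (H nand S)))

~M = ~F = T
~R = ~T = F
H nand S = T nand T = F
K <-> (H nand S) = T <-> F = F
~R nand (K <-> (H nand S)) = F nand F = T
~M <-> (~R nand (K <-> (H nand S))) = T <-> T = T
Thus S3 is true.

3 of the 3 statements are true (S1, S2, S3).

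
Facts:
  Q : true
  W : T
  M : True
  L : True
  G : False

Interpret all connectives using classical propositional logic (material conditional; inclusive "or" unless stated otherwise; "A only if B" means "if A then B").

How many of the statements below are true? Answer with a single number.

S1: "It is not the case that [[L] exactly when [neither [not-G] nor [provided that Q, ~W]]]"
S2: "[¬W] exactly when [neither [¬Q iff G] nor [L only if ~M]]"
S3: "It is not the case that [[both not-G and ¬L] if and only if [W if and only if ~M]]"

S1: Formalization: ~(L <-> (~G nor (Q -> ~W)))

~G = ~F = T
~W = ~T = F
Q -> ~W = T -> F = F
~G nor (Q -> ~W) = T nor F = F
L <-> (~G nor (Q -> ~W)) = T <-> F = F
~(L <-> (~G nor (Q -> ~W))) = ~F = T
Hence S1 is true.

S2: In symbols: ~W <-> ((~Q <-> G) nor (L -> ~M))

~W = ~T = F
~Q = ~T = F
~Q <-> G = F <-> F = T
~M = ~T = F
L -> ~M = T -> F = F
(~Q <-> G) nor (L -> ~M) = T nor F = F
~W <-> ((~Q <-> G) nor (L -> ~M)) = F <-> F = T
Hence S2 is true.

S3: In symbols: ~((~G & ~L) <-> (W <-> ~M))

~G = ~F = T
~L = ~T = F
~G & ~L = T & F = F
~M = ~T = F
W <-> ~M = T <-> F = F
(~G & ~L) <-> (W <-> ~M) = F <-> F = T
~((~G & ~L) <-> (W <-> ~M)) = ~T = F
Thus S3 is false.

Count: 2.

2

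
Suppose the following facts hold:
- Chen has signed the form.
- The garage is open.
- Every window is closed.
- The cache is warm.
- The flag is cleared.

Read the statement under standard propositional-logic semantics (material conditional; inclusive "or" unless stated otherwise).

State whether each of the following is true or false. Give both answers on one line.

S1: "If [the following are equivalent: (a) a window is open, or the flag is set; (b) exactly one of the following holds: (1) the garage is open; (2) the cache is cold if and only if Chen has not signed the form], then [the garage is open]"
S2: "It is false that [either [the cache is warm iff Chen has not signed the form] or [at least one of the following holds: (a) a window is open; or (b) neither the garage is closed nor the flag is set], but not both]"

S1 true / S2 false

Let K = "a window is open" (False), P = "the flag is set" (False), V = "the garage is closed" (False), R = "the cache is warm" (True), D = "Chen has signed the form" (True).

S1: Parsed as ((K or P) iff (not V xor (not R iff not D))) -> not V

K or P = False or False = False
not V = not False = True
not R = not True = False
not D = not True = False
not R iff not D = False iff False = True
not V xor (not R iff not D) = True xor True = False
(K or P) iff (not V xor (not R iff not D)) = False iff False = True
not V = not False = True
((K or P) iff (not V xor (not R iff not D))) -> not V = True -> True = True
Thus S1 is true.

S2: This is not ((R iff not D) xor (K or (V nor P))).

not D = not True = False
R iff not D = True iff False = False
V nor P = False nor False = True
K or (V nor P) = False or True = True
(R iff not D) xor (K or (V nor P)) = False xor True = True
not ((R iff not D) xor (K or (V nor P))) = not True = False
Hence S2 is false.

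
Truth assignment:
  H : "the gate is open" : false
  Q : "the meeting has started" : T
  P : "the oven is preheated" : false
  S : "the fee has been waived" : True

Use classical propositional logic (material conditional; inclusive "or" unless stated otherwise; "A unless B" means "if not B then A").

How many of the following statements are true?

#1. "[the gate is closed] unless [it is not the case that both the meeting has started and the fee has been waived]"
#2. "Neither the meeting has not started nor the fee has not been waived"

2

#1: In symbols: not H or (Q nand S)

not H = not False = True
Q nand S = True nand True = False
not H or (Q nand S) = True or False = True
Thus #1 is true.

#2: Parsed as not Q nor not S

not Q = not True = False
not S = not True = False
not Q nor not S = False nor False = True
Hence #2 is true.

True statements: 2 (#1, #2).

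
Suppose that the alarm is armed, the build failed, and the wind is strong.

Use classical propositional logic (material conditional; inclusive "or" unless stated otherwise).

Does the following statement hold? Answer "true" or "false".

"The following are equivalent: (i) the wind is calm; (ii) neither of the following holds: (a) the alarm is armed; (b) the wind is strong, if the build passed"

The statement is true.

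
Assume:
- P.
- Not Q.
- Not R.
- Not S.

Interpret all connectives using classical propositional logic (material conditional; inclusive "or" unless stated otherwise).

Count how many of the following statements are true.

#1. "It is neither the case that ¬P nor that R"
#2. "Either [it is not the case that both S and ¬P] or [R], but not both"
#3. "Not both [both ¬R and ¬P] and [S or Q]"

#1: In symbols: ~P nor R

~P = ~T = F
~P nor R = F nor F = T
So #1 is true.

#2: Formalization: (S nand ~P) xor R

~P = ~T = F
S nand ~P = F nand F = T
(S nand ~P) xor R = T xor F = T
Hence #2 is true.

#3: This is (~R & ~P) nand (S | Q).

~R = ~F = T
~P = ~T = F
~R & ~P = T & F = F
S | Q = F | F = F
(~R & ~P) nand (S | Q) = F nand F = T
So #3 is true.

Count: 3.

3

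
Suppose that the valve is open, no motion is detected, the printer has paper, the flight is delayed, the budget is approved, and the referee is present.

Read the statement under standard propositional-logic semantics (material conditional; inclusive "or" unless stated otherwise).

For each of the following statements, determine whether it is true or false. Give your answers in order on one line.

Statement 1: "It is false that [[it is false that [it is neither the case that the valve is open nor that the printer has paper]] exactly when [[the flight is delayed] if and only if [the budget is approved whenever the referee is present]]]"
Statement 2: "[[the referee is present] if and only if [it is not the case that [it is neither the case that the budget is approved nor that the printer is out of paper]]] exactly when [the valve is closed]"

Let G = "the valve is open" (True), K = "the printer has paper" (True), U = "the flight is delayed" (True), S = "the referee is present" (True), W = "the budget is approved" (True).

Statement 1: Parsed as not (not (G nor K) iff (U iff (S -> W)))

G nor K = True nor True = False
not (G nor K) = not False = True
S -> W = True -> True = True
U iff (S -> W) = True iff True = True
not (G nor K) iff (U iff (S -> W)) = True iff True = True
not (not (G nor K) iff (U iff (S -> W))) = not True = False
So Statement 1 is false.

Statement 2: In symbols: (S iff not (W nor not K)) iff not G

not K = not True = False
W nor not K = True nor False = False
not (W nor not K) = not False = True
S iff not (W nor not K) = True iff True = True
not G = not True = False
(S iff not (W nor not K)) iff not G = True iff False = False
So Statement 2 is false.

Statement 1 false, Statement 2 false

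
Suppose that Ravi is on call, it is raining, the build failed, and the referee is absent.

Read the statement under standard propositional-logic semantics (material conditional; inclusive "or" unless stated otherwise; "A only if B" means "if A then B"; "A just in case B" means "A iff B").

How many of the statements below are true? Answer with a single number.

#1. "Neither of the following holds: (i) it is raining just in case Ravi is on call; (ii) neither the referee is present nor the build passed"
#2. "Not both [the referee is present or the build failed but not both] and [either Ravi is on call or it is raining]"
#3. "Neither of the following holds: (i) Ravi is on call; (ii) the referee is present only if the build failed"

0

Let Q = "it is raining" (T), G = "Ravi is on call" (T), L = "the referee is present" (F), H = "the build passed" (F).

#1: This is (Q <-> G) nor (L nor H).

Q <-> G = T <-> T = T
L nor H = F nor F = T
(Q <-> G) nor (L nor H) = T nor T = F
So #1 is false.

#2: In symbols: (L xor ~H) nand (G | Q)

~H = ~F = T
L xor ~H = F xor T = T
G | Q = T | T = T
(L xor ~H) nand (G | Q) = T nand T = F
Thus #2 is false.

#3: This is G nor (L -> ~H).

~H = ~F = T
L -> ~H = F -> T = T
G nor (L -> ~H) = T nor T = F
So #3 is false.

0 of the 3 statements are true (none).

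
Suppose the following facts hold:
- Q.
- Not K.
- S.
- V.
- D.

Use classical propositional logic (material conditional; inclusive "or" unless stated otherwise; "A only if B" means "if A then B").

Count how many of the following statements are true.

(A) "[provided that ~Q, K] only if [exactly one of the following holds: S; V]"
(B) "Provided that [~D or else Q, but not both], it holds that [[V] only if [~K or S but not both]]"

(A): This is (not Q -> K) -> (S xor V).

not Q = not True = False
not Q -> K = False -> False = True
S xor V = True xor True = False
(not Q -> K) -> (S xor V) = True -> False = False
Hence (A) is false.

(B): Parsed as (not D xor Q) -> (V -> (not K xor S))

not D = not True = False
not D xor Q = False xor True = True
not K = not False = True
not K xor S = True xor True = False
V -> (not K xor S) = True -> False = False
(not D xor Q) -> (V -> (not K xor S)) = True -> False = False
Thus (B) is false.

Count: 0.

0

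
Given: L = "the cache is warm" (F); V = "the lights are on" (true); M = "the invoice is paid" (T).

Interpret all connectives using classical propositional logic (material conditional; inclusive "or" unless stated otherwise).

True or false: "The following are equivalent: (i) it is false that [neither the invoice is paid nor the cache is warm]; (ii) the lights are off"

Parsed as ¬(M ↓ L) ↔ ¬V

M ↓ L = T ↓ F = F
¬(M ↓ L) = ¬F = T
¬V = ¬T = F
¬(M ↓ L) ↔ ¬V = T ↔ F = F

False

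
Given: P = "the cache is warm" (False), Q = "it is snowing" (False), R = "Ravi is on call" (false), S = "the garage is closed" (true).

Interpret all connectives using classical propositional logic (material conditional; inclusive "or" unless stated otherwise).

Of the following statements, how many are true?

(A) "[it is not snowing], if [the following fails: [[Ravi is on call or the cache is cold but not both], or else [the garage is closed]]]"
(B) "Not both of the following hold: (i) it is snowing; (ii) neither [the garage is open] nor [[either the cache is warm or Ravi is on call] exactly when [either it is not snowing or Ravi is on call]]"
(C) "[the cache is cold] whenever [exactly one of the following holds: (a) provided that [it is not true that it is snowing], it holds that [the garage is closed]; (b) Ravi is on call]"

(A): This is ¬((R ⊕ ¬P) ∨ S) → ¬Q.

¬P = ¬F = T
R ⊕ ¬P = F ⊕ T = T
(R ⊕ ¬P) ∨ S = T ∨ T = T
¬((R ⊕ ¬P) ∨ S) = ¬T = F
¬Q = ¬F = T
¬((R ⊕ ¬P) ∨ S) → ¬Q = F → T = T
Hence (A) is true.

(B): This is Q ↑ (¬S ↓ ((P ∨ R) ↔ (¬Q ∨ R))).

¬S = ¬T = F
P ∨ R = F ∨ F = F
¬Q = ¬F = T
¬Q ∨ R = T ∨ F = T
(P ∨ R) ↔ (¬Q ∨ R) = F ↔ T = F
¬S ↓ ((P ∨ R) ↔ (¬Q ∨ R)) = F ↓ F = T
Q ↑ (¬S ↓ ((P ∨ R) ↔ (¬Q ∨ R))) = F ↑ T = T
Hence (B) is true.

(C): Parsed as ((¬Q → S) ⊕ R) → ¬P

¬Q = ¬F = T
¬Q → S = T → T = T
(¬Q → S) ⊕ R = T ⊕ F = T
¬P = ¬F = T
((¬Q → S) ⊕ R) → ¬P = T → T = T
So (C) is true.

True statements: 3 ((A), (B), (C)).

3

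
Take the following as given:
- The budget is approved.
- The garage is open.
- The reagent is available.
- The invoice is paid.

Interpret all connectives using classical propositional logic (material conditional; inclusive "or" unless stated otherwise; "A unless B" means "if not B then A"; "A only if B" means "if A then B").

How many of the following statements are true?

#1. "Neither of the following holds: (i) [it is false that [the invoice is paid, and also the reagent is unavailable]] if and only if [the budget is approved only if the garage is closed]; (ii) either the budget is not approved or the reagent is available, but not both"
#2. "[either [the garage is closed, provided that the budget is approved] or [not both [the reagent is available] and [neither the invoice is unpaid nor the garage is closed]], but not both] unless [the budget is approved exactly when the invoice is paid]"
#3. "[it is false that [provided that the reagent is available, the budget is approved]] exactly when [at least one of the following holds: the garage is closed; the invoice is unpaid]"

2

Let S = "the invoice is paid" (T), R = "the reagent is available" (T), P = "the budget is approved" (T), Q = "the garage is closed" (F).

#1: This is (¬(S ∧ ¬R) ↔ (P → Q)) ↓ (¬P ⊕ R).

¬R = ¬T = F
S ∧ ¬R = T ∧ F = F
¬(S ∧ ¬R) = ¬F = T
P → Q = T → F = F
¬(S ∧ ¬R) ↔ (P → Q) = T ↔ F = F
¬P = ¬T = F
¬P ⊕ R = F ⊕ T = T
(¬(S ∧ ¬R) ↔ (P → Q)) ↓ (¬P ⊕ R) = F ↓ T = F
Hence #1 is false.

#2: Formalization: ((P → Q) ⊕ (R ↑ (¬S ↓ Q))) ∨ (P ↔ S)

P → Q = T → F = F
¬S = ¬T = F
¬S ↓ Q = F ↓ F = T
R ↑ (¬S ↓ Q) = T ↑ T = F
(P → Q) ⊕ (R ↑ (¬S ↓ Q)) = F ⊕ F = F
P ↔ S = T ↔ T = T
((P → Q) ⊕ (R ↑ (¬S ↓ Q))) ∨ (P ↔ S) = F ∨ T = T
So #2 is true.

#3: This is ¬(R → P) ↔ (Q ∨ ¬S).

R → P = T → T = T
¬(R → P) = ¬T = F
¬S = ¬T = F
Q ∨ ¬S = F ∨ F = F
¬(R → P) ↔ (Q ∨ ¬S) = F ↔ F = T
So #3 is true.

Count: 2.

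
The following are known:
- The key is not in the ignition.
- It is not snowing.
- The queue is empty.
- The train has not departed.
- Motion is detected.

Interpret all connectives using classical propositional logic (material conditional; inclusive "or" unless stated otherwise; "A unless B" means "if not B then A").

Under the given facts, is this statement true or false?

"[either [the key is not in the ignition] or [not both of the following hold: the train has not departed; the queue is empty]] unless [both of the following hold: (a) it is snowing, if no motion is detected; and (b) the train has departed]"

The statement is true.

Let M = "the key is in the ignition" (False), K = "the train has departed" (False), H = "the queue is empty" (True), W = "motion is detected" (True), S = "it is snowing" (False).
Formalization: (not M or (not K nand H)) or ((not W -> S) and K)

not M = not False = True
not K = not False = True
not K nand H = True nand True = False
not M or (not K nand H) = True or False = True
not W = not True = False
not W -> S = False -> False = True
(not W -> S) and K = True and False = False
(not M or (not K nand H)) or ((not W -> S) and K) = True or False = True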